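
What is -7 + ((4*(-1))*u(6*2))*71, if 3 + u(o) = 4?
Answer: -291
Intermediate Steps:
u(o) = 1 (u(o) = -3 + 4 = 1)
-7 + ((4*(-1))*u(6*2))*71 = -7 + ((4*(-1))*1)*71 = -7 - 4*1*71 = -7 - 4*71 = -7 - 284 = -291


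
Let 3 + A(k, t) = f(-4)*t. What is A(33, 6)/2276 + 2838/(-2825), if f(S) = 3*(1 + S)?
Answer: -6620313/6429700 ≈ -1.0296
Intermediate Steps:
f(S) = 3 + 3*S
A(k, t) = -3 - 9*t (A(k, t) = -3 + (3 + 3*(-4))*t = -3 + (3 - 12)*t = -3 - 9*t)
A(33, 6)/2276 + 2838/(-2825) = (-3 - 9*6)/2276 + 2838/(-2825) = (-3 - 54)*(1/2276) + 2838*(-1/2825) = -57*1/2276 - 2838/2825 = -57/2276 - 2838/2825 = -6620313/6429700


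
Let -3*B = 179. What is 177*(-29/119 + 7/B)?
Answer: -1361130/21301 ≈ -63.900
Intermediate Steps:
B = -179/3 (B = -⅓*179 = -179/3 ≈ -59.667)
177*(-29/119 + 7/B) = 177*(-29/119 + 7/(-179/3)) = 177*(-29*1/119 + 7*(-3/179)) = 177*(-29/119 - 21/179) = 177*(-7690/21301) = -1361130/21301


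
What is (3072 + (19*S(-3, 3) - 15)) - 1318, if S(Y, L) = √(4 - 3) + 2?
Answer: 1796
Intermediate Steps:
S(Y, L) = 3 (S(Y, L) = √1 + 2 = 1 + 2 = 3)
(3072 + (19*S(-3, 3) - 15)) - 1318 = (3072 + (19*3 - 15)) - 1318 = (3072 + (57 - 15)) - 1318 = (3072 + 42) - 1318 = 3114 - 1318 = 1796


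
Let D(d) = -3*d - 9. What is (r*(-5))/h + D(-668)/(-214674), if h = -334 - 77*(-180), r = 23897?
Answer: -2139775605/241973377 ≈ -8.8430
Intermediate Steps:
D(d) = -9 - 3*d
h = 13526 (h = -334 + 13860 = 13526)
(r*(-5))/h + D(-668)/(-214674) = (23897*(-5))/13526 + (-9 - 3*(-668))/(-214674) = -119485*1/13526 + (-9 + 2004)*(-1/214674) = -119485/13526 + 1995*(-1/214674) = -119485/13526 - 665/71558 = -2139775605/241973377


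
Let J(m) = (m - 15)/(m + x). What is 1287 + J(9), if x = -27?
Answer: 3862/3 ≈ 1287.3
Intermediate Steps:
J(m) = (-15 + m)/(-27 + m) (J(m) = (m - 15)/(m - 27) = (-15 + m)/(-27 + m))
1287 + J(9) = 1287 + (-15 + 9)/(-27 + 9) = 1287 - 6/(-18) = 1287 - 1/18*(-6) = 1287 + ⅓ = 3862/3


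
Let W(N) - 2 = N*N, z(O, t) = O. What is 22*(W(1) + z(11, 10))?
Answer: 308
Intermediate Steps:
W(N) = 2 + N² (W(N) = 2 + N*N = 2 + N²)
22*(W(1) + z(11, 10)) = 22*((2 + 1²) + 11) = 22*((2 + 1) + 11) = 22*(3 + 11) = 22*14 = 308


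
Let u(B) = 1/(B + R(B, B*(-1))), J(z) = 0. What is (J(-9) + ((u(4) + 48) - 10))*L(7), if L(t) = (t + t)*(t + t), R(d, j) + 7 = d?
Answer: 7644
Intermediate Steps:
R(d, j) = -7 + d
u(B) = 1/(-7 + 2*B) (u(B) = 1/(B + (-7 + B)) = 1/(-7 + 2*B))
L(t) = 4*t² (L(t) = (2*t)*(2*t) = 4*t²)
(J(-9) + ((u(4) + 48) - 10))*L(7) = (0 + ((1/(-7 + 2*4) + 48) - 10))*(4*7²) = (0 + ((1/(-7 + 8) + 48) - 10))*(4*49) = (0 + ((1/1 + 48) - 10))*196 = (0 + ((1 + 48) - 10))*196 = (0 + (49 - 10))*196 = (0 + 39)*196 = 39*196 = 7644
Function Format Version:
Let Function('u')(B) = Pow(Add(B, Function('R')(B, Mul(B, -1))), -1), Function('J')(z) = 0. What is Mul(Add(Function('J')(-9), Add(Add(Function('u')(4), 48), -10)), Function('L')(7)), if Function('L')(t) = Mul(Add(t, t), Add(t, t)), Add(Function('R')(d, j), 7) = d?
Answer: 7644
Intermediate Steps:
Function('R')(d, j) = Add(-7, d)
Function('u')(B) = Pow(Add(-7, Mul(2, B)), -1) (Function('u')(B) = Pow(Add(B, Add(-7, B)), -1) = Pow(Add(-7, Mul(2, B)), -1))
Function('L')(t) = Mul(4, Pow(t, 2)) (Function('L')(t) = Mul(Mul(2, t), Mul(2, t)) = Mul(4, Pow(t, 2)))
Mul(Add(Function('J')(-9), Add(Add(Function('u')(4), 48), -10)), Function('L')(7)) = Mul(Add(0, Add(Add(Pow(Add(-7, Mul(2, 4)), -1), 48), -10)), Mul(4, Pow(7, 2))) = Mul(Add(0, Add(Add(Pow(Add(-7, 8), -1), 48), -10)), Mul(4, 49)) = Mul(Add(0, Add(Add(Pow(1, -1), 48), -10)), 196) = Mul(Add(0, Add(Add(1, 48), -10)), 196) = Mul(Add(0, Add(49, -10)), 196) = Mul(Add(0, 39), 196) = Mul(39, 196) = 7644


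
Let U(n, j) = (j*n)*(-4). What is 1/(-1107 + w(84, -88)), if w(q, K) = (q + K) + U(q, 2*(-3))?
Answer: 1/905 ≈ 0.0011050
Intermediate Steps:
U(n, j) = -4*j*n
w(q, K) = K + 25*q (w(q, K) = (q + K) - 4*2*(-3)*q = (K + q) - 4*(-6)*q = (K + q) + 24*q = K + 25*q)
1/(-1107 + w(84, -88)) = 1/(-1107 + (-88 + 25*84)) = 1/(-1107 + (-88 + 2100)) = 1/(-1107 + 2012) = 1/905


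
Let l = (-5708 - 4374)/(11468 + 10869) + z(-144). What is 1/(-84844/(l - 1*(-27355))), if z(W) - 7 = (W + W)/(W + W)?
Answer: -611197249/1895160428 ≈ -0.32250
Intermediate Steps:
z(W) = 8 (z(W) = 7 + (W + W)/(W + W) = 7 + (2*W)/((2*W)) = 7 + (2*W)*(1/(2*W)) = 7 + 1 = 8)
l = 168614/22337 (l = (-5708 - 4374)/(11468 + 10869) + 8 = -10082/22337 + 8 = 168614/22337 ≈ 7.5486)
1/(-84844/(l - 1*(-27355))) = 1/(-84844/(168614/22337 - 1*(-27355))) = 1/(-84844/(168614/22337 + 27355)) = 1/(-84844/611197249/22337) = 1/(-84844*22337/611197249) = 1/(-1895160428/611197249) = -611197249/1895160428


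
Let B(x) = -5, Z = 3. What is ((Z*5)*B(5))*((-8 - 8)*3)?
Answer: 3600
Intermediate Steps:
((Z*5)*B(5))*((-8 - 8)*3) = ((3*5)*(-5))*((-8 - 8)*3) = (15*(-5))*(-16*3) = -75*(-48) = 3600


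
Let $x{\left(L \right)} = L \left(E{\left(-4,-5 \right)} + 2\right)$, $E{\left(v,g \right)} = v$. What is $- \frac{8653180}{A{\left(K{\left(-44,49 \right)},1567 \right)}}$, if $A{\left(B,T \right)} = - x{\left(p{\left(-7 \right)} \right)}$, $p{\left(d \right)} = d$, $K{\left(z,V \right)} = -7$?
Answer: $\frac{4326590}{7} \approx 6.1808 \cdot 10^{5}$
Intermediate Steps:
$x{\left(L \right)} = - 2 L$ ($x{\left(L \right)} = L \left(-4 + 2\right) = L \left(-2\right) = - 2 L$)
$A{\left(B,T \right)} = -14$ ($A{\left(B,T \right)} = - \left(-2\right) \left(-7\right) = \left(-1\right) 14 = -14$)
$- \frac{8653180}{A{\left(K{\left(-44,49 \right)},1567 \right)}} = - \frac{8653180}{-14} = \left(-8653180\right) \left(- \frac{1}{14}\right) = \frac{4326590}{7}$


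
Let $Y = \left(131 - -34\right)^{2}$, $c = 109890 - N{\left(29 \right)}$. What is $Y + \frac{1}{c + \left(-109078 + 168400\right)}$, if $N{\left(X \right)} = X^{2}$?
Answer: $\frac{4583900476}{168371} \approx 27225.0$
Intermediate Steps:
$c = 109049$ ($c = 109890 - 29^{2} = 109890 - 841 = 109049$)
$Y = 27225$ ($Y = \left(131 + \left(35 - 1\right)\right)^{2} = \left(131 + 34\right)^{2} = 165^{2} = 27225$)
$Y + \frac{1}{c + \left(-109078 + 168400\right)} = 27225 + \frac{1}{109049 + \left(-109078 + 168400\right)} = 27225 + \frac{1}{109049 + 59322} = 27225 + \frac{1}{168371} = \frac{4583900476}{168371}$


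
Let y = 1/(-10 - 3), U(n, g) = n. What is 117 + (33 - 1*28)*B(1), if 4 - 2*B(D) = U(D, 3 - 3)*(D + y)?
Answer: 1621/13 ≈ 124.69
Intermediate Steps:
y = -1/13 (y = 1/(-13) = -1/13 ≈ -0.076923)
B(D) = 2 - D*(-1/13 + D)/2 (B(D) = 2 - D*(D - 1/13)/2 = 2 - D*(-1/13 + D)/2)
117 + (33 - 1*28)*B(1) = 117 + (33 - 1*28)*(2 - 1/2*1**2 + (1/26)*1) = 117 + (33 - 28)*(2 - 1/2*1 + 1/26) = 117 + 5*(2 - 1/2 + 1/26) = 117 + 5*(20/13) = 117 + 100/13 = 1621/13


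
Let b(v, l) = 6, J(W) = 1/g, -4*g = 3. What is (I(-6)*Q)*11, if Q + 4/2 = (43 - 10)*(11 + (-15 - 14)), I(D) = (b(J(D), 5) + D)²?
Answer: 0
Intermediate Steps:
g = -¾ (g = -¼*3 = -¾ ≈ -0.75000)
J(W) = -4/3 (J(W) = 1/(-¾) = -4/3)
I(D) = (6 + D)²
Q = -596 (Q = -2 + (43 - 10)*(11 + (-15 - 14)) = -2 + 33*(11 - 29) = -2 + 33*(-18) = -2 - 594 = -596)
(I(-6)*Q)*11 = ((6 - 6)²*(-596))*11 = (0²*(-596))*11 = (0*(-596))*11 = 0*11 = 0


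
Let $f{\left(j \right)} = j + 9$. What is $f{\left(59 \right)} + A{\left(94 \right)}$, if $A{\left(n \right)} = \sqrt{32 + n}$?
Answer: $68 + 3 \sqrt{14} \approx 79.225$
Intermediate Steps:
$f{\left(j \right)} = 9 + j$
$f{\left(59 \right)} + A{\left(94 \right)} = \left(9 + 59\right) + \sqrt{32 + 94} = 68 + \sqrt{126} = 68 + 3 \sqrt{14}$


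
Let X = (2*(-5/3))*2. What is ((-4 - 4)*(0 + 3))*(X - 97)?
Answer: 2488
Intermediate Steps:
X = -20/3 (X = (2*(-5*⅓))*2 = (2*(-5/3))*2 = -10/3*2 = -20/3 ≈ -6.6667)
((-4 - 4)*(0 + 3))*(X - 97) = ((-4 - 4)*(0 + 3))*(-20/3 - 97) = -8*3*(-311/3) = -24*(-311/3) = 2488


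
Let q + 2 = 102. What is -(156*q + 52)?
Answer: -15652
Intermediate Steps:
q = 100 (q = -2 + 102 = 100)
-(156*q + 52) = -(156*100 + 52) = -(15600 + 52) = -1*15652 = -15652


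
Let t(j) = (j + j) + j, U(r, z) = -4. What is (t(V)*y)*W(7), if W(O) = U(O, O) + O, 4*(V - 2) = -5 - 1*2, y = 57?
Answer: 513/4 ≈ 128.25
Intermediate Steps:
V = ¼ (V = 2 + (-5 - 1*2)/4 = 2 + (-5 - 2)/4 = 2 + (¼)*(-7) = 2 - 7/4 = ¼ ≈ 0.25000)
W(O) = -4 + O
t(j) = 3*j (t(j) = 2*j + j = 3*j)
(t(V)*y)*W(7) = ((3*(¼))*57)*(-4 + 7) = ((¾)*57)*3 = (171/4)*3 = 513/4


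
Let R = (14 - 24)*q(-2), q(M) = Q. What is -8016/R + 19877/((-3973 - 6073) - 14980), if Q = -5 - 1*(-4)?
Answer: -100403593/125130 ≈ -802.39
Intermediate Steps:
Q = -1 (Q = -5 + 4 = -1)
q(M) = -1
R = 10 (R = (14 - 24)*(-1) = -10*(-1) = 10)
-8016/R + 19877/((-3973 - 6073) - 14980) = -8016/10 + 19877/((-3973 - 6073) - 14980) = -8016*⅒ + 19877/(-10046 - 14980) = -4008/5 + 19877/(-25026) = -4008/5 + 19877*(-1/25026) = -4008/5 - 19877/25026 = -100403593/125130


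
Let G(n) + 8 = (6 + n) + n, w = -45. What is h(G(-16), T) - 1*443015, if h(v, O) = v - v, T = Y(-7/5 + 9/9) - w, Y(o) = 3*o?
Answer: -443015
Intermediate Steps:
G(n) = -2 + 2*n (G(n) = -8 + ((6 + n) + n) = -8 + (6 + 2*n) = -2 + 2*n)
T = 219/5 (T = 3*(-7/5 + 9/9) - 1*(-45) = 3*(-7*⅕ + 9*(⅑)) + 45 = 3*(-7/5 + 1) + 45 = 3*(-⅖) + 45 = -6/5 + 45 = 219/5 ≈ 43.800)
h(v, O) = 0
h(G(-16), T) - 1*443015 = 0 - 1*443015 = 0 - 443015 = -443015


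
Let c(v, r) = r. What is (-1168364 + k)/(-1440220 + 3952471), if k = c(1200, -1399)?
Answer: -55703/119631 ≈ -0.46562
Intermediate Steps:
k = -1399
(-1168364 + k)/(-1440220 + 3952471) = (-1168364 - 1399)/(-1440220 + 3952471) = -1169763/2512251 = -1169763*1/2512251 = -55703/119631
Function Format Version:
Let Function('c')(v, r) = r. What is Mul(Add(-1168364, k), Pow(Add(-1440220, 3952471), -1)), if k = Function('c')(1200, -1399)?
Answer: Rational(-55703, 119631) ≈ -0.46562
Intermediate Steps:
k = -1399
Mul(Add(-1168364, k), Pow(Add(-1440220, 3952471), -1)) = Mul(Add(-1168364, -1399), Pow(Add(-1440220, 3952471), -1)) = Mul(-1169763, Pow(2512251, -1)) = Mul(-1169763, Rational(1, 2512251)) = Rational(-55703, 119631)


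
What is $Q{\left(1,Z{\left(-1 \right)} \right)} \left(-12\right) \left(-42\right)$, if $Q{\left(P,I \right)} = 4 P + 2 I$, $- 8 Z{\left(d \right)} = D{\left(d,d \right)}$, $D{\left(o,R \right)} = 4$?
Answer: $1512$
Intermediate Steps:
$Z{\left(d \right)} = - \frac{1}{2}$ ($Z{\left(d \right)} = \left(- \frac{1}{8}\right) 4 = - \frac{1}{2}$)
$Q{\left(P,I \right)} = 2 I + 4 P$
$Q{\left(1,Z{\left(-1 \right)} \right)} \left(-12\right) \left(-42\right) = \left(2 \left(- \frac{1}{2}\right) + 4 \cdot 1\right) \left(-12\right) \left(-42\right) = \left(-1 + 4\right) \left(-12\right) \left(-42\right) = 3 \left(-12\right) \left(-42\right) = \left(-36\right) \left(-42\right) = 1512$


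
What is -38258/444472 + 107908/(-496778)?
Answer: -16741954325/55200977804 ≈ -0.30329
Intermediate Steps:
-38258/444472 + 107908/(-496778) = -38258*1/444472 + 107908*(-1/496778) = -19129/222236 - 53954/248389 = -16741954325/55200977804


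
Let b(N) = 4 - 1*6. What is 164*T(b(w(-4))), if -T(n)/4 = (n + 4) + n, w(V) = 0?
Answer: 0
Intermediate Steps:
b(N) = -2 (b(N) = 4 - 6 = -2)
T(n) = -16 - 8*n (T(n) = -4*((n + 4) + n) = -4*((4 + n) + n) = -4*(4 + 2*n) = -16 - 8*n)
164*T(b(w(-4))) = 164*(-16 - 8*(-2)) = 164*(-16 + 16) = 164*0 = 0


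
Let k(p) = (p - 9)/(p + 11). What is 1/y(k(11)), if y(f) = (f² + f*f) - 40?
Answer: -121/4838 ≈ -0.025010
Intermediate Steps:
k(p) = (-9 + p)/(11 + p)
y(f) = -40 + 2*f² (y(f) = (f² + f²) - 40 = 2*f² - 40 = -40 + 2*f²)
1/y(k(11)) = 1/(-40 + 2*((-9 + 11)/(11 + 11))²) = 1/(-40 + 2*(2/22)²) = 1/(-40 + 2*((1/22)*2)²) = 1/(-40 + 2*(1/11)²) = 1/(-40 + 2*(1/121)) = 1/(-40 + 2/121) = 1/(-4838/121) = -121/4838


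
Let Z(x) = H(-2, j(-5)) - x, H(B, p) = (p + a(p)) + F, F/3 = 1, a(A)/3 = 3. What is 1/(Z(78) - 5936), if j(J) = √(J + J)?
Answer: -3001/18012007 - I*√10/36024014 ≈ -0.00016661 - 8.7782e-8*I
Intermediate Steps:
a(A) = 9 (a(A) = 3*3 = 9)
F = 3 (F = 3*1 = 3)
j(J) = √2*√J (j(J) = √(2*J) = √2*√J)
H(B, p) = 12 + p (H(B, p) = (p + 9) + 3 = (9 + p) + 3 = 12 + p)
Z(x) = 12 - x + I*√10 (Z(x) = (12 + √2*√(-5)) - x = (12 + √2*(I*√5)) - x = (12 + I*√10) - x = 12 - x + I*√10)
1/(Z(78) - 5936) = 1/((12 - 1*78 + I*√10) - 5936) = 1/((12 - 78 + I*√10) - 5936) = 1/((-66 + I*√10) - 5936) = 1/(-6002 + I*√10)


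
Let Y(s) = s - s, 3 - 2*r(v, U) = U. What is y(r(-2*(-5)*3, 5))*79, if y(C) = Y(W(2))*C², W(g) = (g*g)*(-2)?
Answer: 0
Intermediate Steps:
r(v, U) = 3/2 - U/2
W(g) = -2*g² (W(g) = g²*(-2) = -2*g²)
Y(s) = 0
y(C) = 0 (y(C) = 0*C² = 0)
y(r(-2*(-5)*3, 5))*79 = 0*79 = 0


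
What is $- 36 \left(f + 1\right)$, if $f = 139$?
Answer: $-5040$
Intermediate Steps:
$- 36 \left(f + 1\right) = - 36 \left(139 + 1\right) = \left(-36\right) 140 = -5040$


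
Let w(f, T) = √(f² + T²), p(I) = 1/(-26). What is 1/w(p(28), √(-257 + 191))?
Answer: -26*I*√44615/44615 ≈ -0.12309*I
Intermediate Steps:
p(I) = -1/26
w(f, T) = √(T² + f²)
1/w(p(28), √(-257 + 191)) = 1/(√((√(-257 + 191))² + (-1/26)²)) = 1/(√((√(-66))² + 1/676)) = 1/(√((I*√66)² + 1/676)) = 1/(√(-66 + 1/676)) = 1/(√(-44615/676)) = 1/(I*√44615/26) = -26*I*√44615/44615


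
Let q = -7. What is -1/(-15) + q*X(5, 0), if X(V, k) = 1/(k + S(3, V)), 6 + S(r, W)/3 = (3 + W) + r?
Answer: -2/5 ≈ -0.40000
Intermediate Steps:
S(r, W) = -9 + 3*W + 3*r (S(r, W) = -18 + 3*((3 + W) + r) = -18 + 3*(3 + W + r) = -18 + (9 + 3*W + 3*r) = -9 + 3*W + 3*r)
X(V, k) = 1/(k + 3*V) (X(V, k) = 1/(k + (-9 + 3*V + 3*3)) = 1/(k + (-9 + 3*V + 9)) = 1/(k + 3*V))
-1/(-15) + q*X(5, 0) = -1/(-15) - 7/(0 + 3*5) = -1*(-1/15) - 7/(0 + 15) = 1/15 - 7/15 = -2/5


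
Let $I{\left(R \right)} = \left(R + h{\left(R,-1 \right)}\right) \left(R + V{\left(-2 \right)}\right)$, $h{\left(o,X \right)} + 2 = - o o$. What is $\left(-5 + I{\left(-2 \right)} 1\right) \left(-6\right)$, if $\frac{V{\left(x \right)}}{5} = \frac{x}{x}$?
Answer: $174$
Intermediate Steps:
$V{\left(x \right)} = 5$ ($V{\left(x \right)} = 5 \frac{x}{x} = 5 \cdot 1 = 5$)
$h{\left(o,X \right)} = -2 - o^{2}$ ($h{\left(o,X \right)} = -2 + - o o = -2 - o^{2}$)
$I{\left(R \right)} = \left(5 + R\right) \left(-2 + R - R^{2}\right)$ ($I{\left(R \right)} = \left(R - \left(2 + R^{2}\right)\right) \left(R + 5\right) = \left(-2 + R - R^{2}\right) \left(5 + R\right) = \left(5 + R\right) \left(-2 + R - R^{2}\right)$)
$\left(-5 + I{\left(-2 \right)} 1\right) \left(-6\right) = \left(-5 + \left(-10 - \left(-2\right)^{3} - 4 \left(-2\right)^{2} + 3 \left(-2\right)\right) 1\right) \left(-6\right) = \left(-5 + \left(-10 - -8 - 16 - 6\right) 1\right) \left(-6\right) = \left(-5 + \left(-10 + 8 - 16 - 6\right) 1\right) \left(-6\right) = \left(-5 - 24\right) \left(-6\right) = \left(-29\right) \left(-6\right) = 174$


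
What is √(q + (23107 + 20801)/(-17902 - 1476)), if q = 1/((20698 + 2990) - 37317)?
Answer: I*√39512513921612655/132051381 ≈ 1.5053*I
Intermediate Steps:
q = -1/13629 (q = 1/(23688 - 37317) = 1/(-13629) = -1/13629 ≈ -7.3373e-5)
√(q + (23107 + 20801)/(-17902 - 1476)) = √(-1/13629 + (23107 + 20801)/(-17902 - 1476)) = √(-1/13629 + 43908/(-19378)) = √(-1/13629 + 43908*(-1/19378)) = √(-1/13629 - 21954/9689) = √(-299220755/132051381) = I*√39512513921612655/132051381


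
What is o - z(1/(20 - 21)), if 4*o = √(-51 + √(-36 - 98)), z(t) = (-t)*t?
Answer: 1 + √(-51 + I*√134)/4 ≈ 1.2013 + 1.7967*I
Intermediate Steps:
z(t) = -t²
o = √(-51 + I*√134)/4 (o = √(-51 + √(-36 - 98))/4 = √(-51 + √(-134))/4 = √(-51 + I*√134)/4 ≈ 0.20134 + 1.7967*I)
o - z(1/(20 - 21)) = √(-51 + I*√134)/4 - (-1)*(1/(20 - 21))² = √(-51 + I*√134)/4 - (-1)*(1/(-1))² = √(-51 + I*√134)/4 - (-1)*(-1)² = √(-51 + I*√134)/4 - (-1) = √(-51 + I*√134)/4 - 1*(-1) = √(-51 + I*√134)/4 + 1 = 1 + √(-51 + I*√134)/4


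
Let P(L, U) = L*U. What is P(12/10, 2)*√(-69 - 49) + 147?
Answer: 147 + 12*I*√118/5 ≈ 147.0 + 26.071*I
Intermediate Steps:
P(12/10, 2)*√(-69 - 49) + 147 = ((12/10)*2)*√(-69 - 49) + 147 = ((12*(⅒))*2)*√(-118) + 147 = ((6/5)*2)*(I*√118) + 147 = 12*(I*√118)/5 + 147 = 12*I*√118/5 + 147 = 147 + 12*I*√118/5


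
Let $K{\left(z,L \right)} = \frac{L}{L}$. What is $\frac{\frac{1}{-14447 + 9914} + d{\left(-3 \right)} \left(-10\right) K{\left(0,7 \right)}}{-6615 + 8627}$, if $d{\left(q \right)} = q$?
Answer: $\frac{135989}{9120396} \approx 0.01491$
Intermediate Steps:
$K{\left(z,L \right)} = 1$
$\frac{\frac{1}{-14447 + 9914} + d{\left(-3 \right)} \left(-10\right) K{\left(0,7 \right)}}{-6615 + 8627} = \frac{\frac{1}{-14447 + 9914} + \left(-3\right) \left(-10\right) 1}{-6615 + 8627} = \frac{\frac{1}{-4533} + 30 \cdot 1}{2012} = \left(- \frac{1}{4533} + 30\right) \frac{1}{2012} = \frac{135989}{4533} \cdot \frac{1}{2012} = \frac{135989}{9120396}$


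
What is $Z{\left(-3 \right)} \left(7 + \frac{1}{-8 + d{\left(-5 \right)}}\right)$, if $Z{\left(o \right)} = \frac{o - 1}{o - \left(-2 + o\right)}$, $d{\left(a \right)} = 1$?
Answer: $- \frac{96}{7} \approx -13.714$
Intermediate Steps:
$Z{\left(o \right)} = - \frac{1}{2} + \frac{o}{2}$ ($Z{\left(o \right)} = \frac{-1 + o}{2} = \left(-1 + o\right) \frac{1}{2} = - \frac{1}{2} + \frac{o}{2}$)
$Z{\left(-3 \right)} \left(7 + \frac{1}{-8 + d{\left(-5 \right)}}\right) = \left(- \frac{1}{2} + \frac{1}{2} \left(-3\right)\right) \left(7 + \frac{1}{-8 + 1}\right) = \left(- \frac{1}{2} - \frac{3}{2}\right) \left(7 + \frac{1}{-7}\right) = - 2 \left(7 - \frac{1}{7}\right) = \left(-2\right) \frac{48}{7} = - \frac{96}{7}$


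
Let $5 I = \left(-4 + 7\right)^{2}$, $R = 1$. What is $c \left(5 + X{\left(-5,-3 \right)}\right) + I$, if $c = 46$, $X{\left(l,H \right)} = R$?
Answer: $\frac{1389}{5} \approx 277.8$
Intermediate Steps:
$X{\left(l,H \right)} = 1$
$I = \frac{9}{5}$ ($I = \frac{\left(-4 + 7\right)^{2}}{5} = \frac{3^{2}}{5} = \frac{1}{5} \cdot 9 = \frac{9}{5} \approx 1.8$)
$c \left(5 + X{\left(-5,-3 \right)}\right) + I = 46 \left(5 + 1\right) + \frac{9}{5} = 46 \cdot 6 + \frac{9}{5} = 276 + \frac{9}{5} = \frac{1389}{5}$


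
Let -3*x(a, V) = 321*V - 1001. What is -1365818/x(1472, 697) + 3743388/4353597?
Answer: 1037358372867/53872376744 ≈ 19.256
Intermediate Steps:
x(a, V) = 1001/3 - 107*V (x(a, V) = -(321*V - 1001)/3 = -(-1001 + 321*V)/3 = 1001/3 - 107*V)
-1365818/x(1472, 697) + 3743388/4353597 = -1365818/(1001/3 - 107*697) + 3743388/4353597 = -1365818/(1001/3 - 74579) + 3743388*(1/4353597) = -1365818/(-222736/3) + 415932/483733 = -1365818*(-3/222736) + 415932/483733 = 2048727/111368 + 415932/483733 = 1037358372867/53872376744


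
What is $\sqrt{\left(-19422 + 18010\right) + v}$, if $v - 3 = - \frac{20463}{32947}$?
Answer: $\frac{i \sqrt{1530150470342}}{32947} \approx 37.545 i$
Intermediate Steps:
$v = \frac{78378}{32947}$ ($v = 3 - \frac{20463}{32947} = \frac{78378}{32947} \approx 2.3789$)
$\sqrt{\left(-19422 + 18010\right) + v} = \sqrt{\left(-19422 + 18010\right) + \frac{78378}{32947}} = \sqrt{-1412 + \frac{78378}{32947}} = \sqrt{- \frac{46442786}{32947}} = \frac{i \sqrt{1530150470342}}{32947}$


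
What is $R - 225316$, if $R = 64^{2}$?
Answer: $-221220$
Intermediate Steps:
$R = 4096$
$R - 225316 = 4096 - 225316 = -221220$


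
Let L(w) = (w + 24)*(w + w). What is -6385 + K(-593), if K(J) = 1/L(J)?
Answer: -4308815089/674834 ≈ -6385.0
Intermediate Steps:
L(w) = 2*w*(24 + w) (L(w) = (24 + w)*(2*w) = 2*w*(24 + w))
K(J) = 1/(2*J*(24 + J))
-6385 + K(-593) = -6385 + (½)/(-593*(24 - 593)) = -6385 + (½)*(-1/593)/(-569) = -6385 + (½)*(-1/593)*(-1/569) = -6385 + 1/674834 = -4308815089/674834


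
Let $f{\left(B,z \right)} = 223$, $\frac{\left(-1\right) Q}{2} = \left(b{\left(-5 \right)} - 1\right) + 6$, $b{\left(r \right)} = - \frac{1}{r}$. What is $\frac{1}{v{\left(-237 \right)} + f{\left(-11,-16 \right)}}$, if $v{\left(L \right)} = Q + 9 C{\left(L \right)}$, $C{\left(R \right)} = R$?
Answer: $- \frac{5}{9602} \approx -0.00052072$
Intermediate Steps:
$Q = - \frac{52}{5}$ ($Q = - 2 \left(\left(- \frac{1}{-5} - 1\right) + 6\right) = - 2 \left(\left(\left(-1\right) \left(- \frac{1}{5}\right) - 1\right) + 6\right) = - 2 \left(\left(\frac{1}{5} - 1\right) + 6\right) = - 2 \left(- \frac{4}{5} + 6\right) = \left(-2\right) \frac{26}{5} = - \frac{52}{5} \approx -10.4$)
$v{\left(L \right)} = - \frac{52}{5} + 9 L$
$\frac{1}{v{\left(-237 \right)} + f{\left(-11,-16 \right)}} = \frac{1}{\left(- \frac{52}{5} + 9 \left(-237\right)\right) + 223} = \frac{1}{\left(- \frac{52}{5} - 2133\right) + 223} = \frac{1}{- \frac{10717}{5} + 223} = \frac{1}{- \frac{9602}{5}} = - \frac{5}{9602}$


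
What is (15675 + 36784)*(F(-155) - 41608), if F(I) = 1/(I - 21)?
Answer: -34923429921/16 ≈ -2.1827e+9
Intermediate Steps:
F(I) = 1/(-21 + I)
(15675 + 36784)*(F(-155) - 41608) = (15675 + 36784)*(1/(-21 - 155) - 41608) = 52459*(1/(-176) - 41608) = 52459*(-1/176 - 41608) = 52459*(-7323009/176) = -34923429921/16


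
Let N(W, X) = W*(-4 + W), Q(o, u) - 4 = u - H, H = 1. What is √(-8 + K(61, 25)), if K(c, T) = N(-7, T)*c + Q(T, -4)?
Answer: 4*√293 ≈ 68.469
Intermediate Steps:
Q(o, u) = 3 + u (Q(o, u) = 4 + (u - 1*1) = 4 + (u - 1) = 4 + (-1 + u) = 3 + u)
K(c, T) = -1 + 77*c (K(c, T) = (-7*(-4 - 7))*c + (3 - 4) = (-7*(-11))*c - 1 = 77*c - 1 = -1 + 77*c)
√(-8 + K(61, 25)) = √(-8 + (-1 + 77*61)) = √(-8 + (-1 + 4697)) = √(-8 + 4696) = √4688 = 4*√293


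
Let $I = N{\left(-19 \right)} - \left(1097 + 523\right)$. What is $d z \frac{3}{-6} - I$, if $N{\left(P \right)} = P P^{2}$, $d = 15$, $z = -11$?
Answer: $\frac{17123}{2} \approx 8561.5$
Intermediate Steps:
$N{\left(P \right)} = P^{3}$
$I = -8479$ ($I = \left(-19\right)^{3} - \left(1097 + 523\right) = -6859 - 1620 = -8479$)
$d z \frac{3}{-6} - I = 15 \left(-11\right) \frac{3}{-6} - -8479 = - 165 \cdot 3 \left(- \frac{1}{6}\right) + 8479 = \left(-165\right) \left(- \frac{1}{2}\right) + 8479 = \frac{165}{2} + 8479 = \frac{17123}{2}$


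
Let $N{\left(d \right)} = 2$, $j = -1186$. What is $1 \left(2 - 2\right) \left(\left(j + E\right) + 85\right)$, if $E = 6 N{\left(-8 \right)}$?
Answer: $0$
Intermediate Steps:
$E = 12$ ($E = 6 \cdot 2 = 12$)
$1 \left(2 - 2\right) \left(\left(j + E\right) + 85\right) = 1 \left(2 - 2\right) \left(\left(-1186 + 12\right) + 85\right) = 1 \cdot 0 \left(-1174 + 85\right) = 0 \left(-1089\right) = 0$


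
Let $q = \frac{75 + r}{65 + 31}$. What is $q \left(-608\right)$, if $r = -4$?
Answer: $- \frac{1349}{3} \approx -449.67$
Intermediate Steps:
$q = \frac{71}{96}$ ($q = \frac{75 - 4}{65 + 31} = \frac{71}{96} \approx 0.73958$)
$q \left(-608\right) = \frac{71}{96} \left(-608\right) = - \frac{1349}{3}$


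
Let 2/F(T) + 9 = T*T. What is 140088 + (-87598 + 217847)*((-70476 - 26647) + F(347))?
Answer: -108790288416793/8600 ≈ -1.2650e+10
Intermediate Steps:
F(T) = 2/(-9 + T²) (F(T) = 2/(-9 + T*T) = 2/(-9 + T²))
140088 + (-87598 + 217847)*((-70476 - 26647) + F(347)) = 140088 + (-87598 + 217847)*((-70476 - 26647) + 2/(-9 + 347²)) = 140088 + 130249*(-97123 + 2/(-9 + 120409)) = 140088 + 130249*(-97123 + 2/120400) = 140088 + 130249*(-97123 + 2*(1/120400)) = 140088 + 130249*(-97123 + 1/60200) = 140088 + 130249*(-5846804599/60200) = 140088 - 108791493173593/8600 = -108790288416793/8600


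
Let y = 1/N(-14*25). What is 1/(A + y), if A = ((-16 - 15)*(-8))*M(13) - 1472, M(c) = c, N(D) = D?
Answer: 350/613199 ≈ 0.00057078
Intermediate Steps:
y = -1/350 (y = 1/(-14*25) = 1/(-350) = -1/350 ≈ -0.0028571)
A = 1752 (A = ((-16 - 15)*(-8))*13 - 1472 = -31*(-8)*13 - 1472 = 248*13 - 1472 = 3224 - 1472 = 1752)
1/(A + y) = 1/(1752 - 1/350) = 1/(613199/350) = 350/613199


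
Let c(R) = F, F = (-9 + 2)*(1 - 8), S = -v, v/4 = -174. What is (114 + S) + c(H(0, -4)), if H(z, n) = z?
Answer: 859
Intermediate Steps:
v = -696 (v = 4*(-174) = -696)
S = 696 (S = -1*(-696) = 696)
F = 49 (F = -7*(-7) = 49)
c(R) = 49
(114 + S) + c(H(0, -4)) = (114 + 696) + 49 = 810 + 49 = 859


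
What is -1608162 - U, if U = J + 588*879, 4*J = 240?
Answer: -2125074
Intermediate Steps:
J = 60 (J = (1/4)*240 = 60)
U = 516912 (U = 60 + 588*879 = 60 + 516852 = 516912)
-1608162 - U = -1608162 - 1*516912 = -1608162 - 516912 = -2125074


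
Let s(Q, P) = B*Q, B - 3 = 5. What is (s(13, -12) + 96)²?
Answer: 40000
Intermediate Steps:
B = 8 (B = 3 + 5 = 8)
s(Q, P) = 8*Q
(s(13, -12) + 96)² = (8*13 + 96)² = (104 + 96)² = 200² = 40000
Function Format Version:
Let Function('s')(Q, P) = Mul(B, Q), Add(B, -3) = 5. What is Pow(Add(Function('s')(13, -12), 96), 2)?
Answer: 40000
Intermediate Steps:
B = 8 (B = Add(3, 5) = 8)
Function('s')(Q, P) = Mul(8, Q)
Pow(Add(Function('s')(13, -12), 96), 2) = Pow(Add(Mul(8, 13), 96), 2) = Pow(Add(104, 96), 2) = Pow(200, 2) = 40000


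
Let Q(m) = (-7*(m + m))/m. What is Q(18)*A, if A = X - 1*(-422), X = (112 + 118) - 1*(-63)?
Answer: -10010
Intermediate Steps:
Q(m) = -14 (Q(m) = (-14*m)/m = -14)
X = 293 (X = 230 + 63 = 293)
A = 715 (A = 293 - 1*(-422) = 293 + 422 = 715)
Q(18)*A = -14*715 = -10010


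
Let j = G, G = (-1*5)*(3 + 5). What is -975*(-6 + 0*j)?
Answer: 5850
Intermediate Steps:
G = -40 (G = -5*8 = -40)
j = -40
-975*(-6 + 0*j) = -975*(-6 + 0*(-40)) = -975*(-6 + 0) = -975*(-6) = 5850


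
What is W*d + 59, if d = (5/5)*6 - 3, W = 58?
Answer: 233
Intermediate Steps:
d = 3 (d = (5*(⅕))*6 - 3 = 1*6 - 3 = 6 - 3 = 3)
W*d + 59 = 58*3 + 59 = 174 + 59 = 233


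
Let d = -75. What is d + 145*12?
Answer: 1665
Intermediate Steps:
d + 145*12 = -75 + 145*12 = -75 + 1740 = 1665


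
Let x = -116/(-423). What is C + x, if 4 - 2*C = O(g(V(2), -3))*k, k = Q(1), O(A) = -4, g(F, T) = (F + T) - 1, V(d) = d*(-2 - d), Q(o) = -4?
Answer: -2422/423 ≈ -5.7258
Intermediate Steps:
g(F, T) = -1 + F + T
k = -4
x = 116/423 (x = -116*(-1/423) = 116/423 ≈ 0.27423)
C = -6 (C = 2 - (-2)*(-4) = 2 - ½*16 = 2 - 8 = -6)
C + x = -6 + 116/423 = -2422/423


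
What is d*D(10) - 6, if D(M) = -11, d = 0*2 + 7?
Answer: -83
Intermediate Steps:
d = 7 (d = 0 + 7 = 7)
d*D(10) - 6 = 7*(-11) - 6 = -77 - 6 = -83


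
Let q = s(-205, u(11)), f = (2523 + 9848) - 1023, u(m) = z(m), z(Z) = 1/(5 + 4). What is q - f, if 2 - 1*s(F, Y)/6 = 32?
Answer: -11528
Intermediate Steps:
z(Z) = ⅑ (z(Z) = 1/9 = ⅑)
u(m) = ⅑
s(F, Y) = -180 (s(F, Y) = 12 - 6*32 = 12 - 192 = -180)
f = 11348 (f = 12371 - 1023 = 11348)
q = -180
q - f = -180 - 1*11348 = -180 - 11348 = -11528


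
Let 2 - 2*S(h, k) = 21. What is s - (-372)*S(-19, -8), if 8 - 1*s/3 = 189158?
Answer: -570984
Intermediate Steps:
S(h, k) = -19/2 (S(h, k) = 1 - ½*21 = 1 - 21/2 = -19/2)
s = -567450 (s = 24 - 3*189158 = 24 - 567474 = -567450)
s - (-372)*S(-19, -8) = -567450 - (-372)*(-19)/2 = -567450 - 1*3534 = -567450 - 3534 = -570984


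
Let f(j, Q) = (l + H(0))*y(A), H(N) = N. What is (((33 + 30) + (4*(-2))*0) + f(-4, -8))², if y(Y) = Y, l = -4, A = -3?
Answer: 5625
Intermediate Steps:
f(j, Q) = 12 (f(j, Q) = (-4 + 0)*(-3) = -4*(-3) = 12)
(((33 + 30) + (4*(-2))*0) + f(-4, -8))² = (((33 + 30) + (4*(-2))*0) + 12)² = ((63 - 8*0) + 12)² = ((63 + 0) + 12)² = (63 + 12)² = 75² = 5625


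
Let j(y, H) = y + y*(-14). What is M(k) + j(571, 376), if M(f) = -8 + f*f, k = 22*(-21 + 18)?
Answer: -3075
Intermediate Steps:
j(y, H) = -13*y (j(y, H) = y - 14*y = -13*y)
k = -66 (k = 22*(-3) = -66)
M(f) = -8 + f**2
M(k) + j(571, 376) = (-8 + (-66)**2) - 13*571 = (-8 + 4356) - 7423 = 4348 - 7423 = -3075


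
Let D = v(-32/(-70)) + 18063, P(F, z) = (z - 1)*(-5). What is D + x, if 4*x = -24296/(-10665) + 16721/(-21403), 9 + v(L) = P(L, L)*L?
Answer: 807800037672791/44739547020 ≈ 18056.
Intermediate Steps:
P(F, z) = 5 - 5*z (P(F, z) = (-1 + z)*(-5) = 5 - 5*z)
v(L) = -9 + L*(5 - 5*L) (v(L) = -9 + (5 - 5*L)*L = -9 + L*(5 - 5*L))
x = 341677823/913051980 (x = (-24296/(-10665) + 16721/(-21403))/4 = (-24296*(-1/10665) + 16721*(-1/21403))/4 = (24296/10665 - 16721/21403)/4 = (¼)*(341677823/228262995) = 341677823/913051980 ≈ 0.37422)
D = 4423534/245 (D = (-9 - 5*(-32/(-70))*(-1 - 32/(-70))) + 18063 = (-9 - 5*(-32*(-1/70))*(-1 - 32*(-1/70))) + 18063 = (-9 - 5*16/35*(-1 + 16/35)) + 18063 = (-9 - 5*16/35*(-19/35)) + 18063 = (-9 + 304/245) + 18063 = -1901/245 + 18063 = 4423534/245 ≈ 18055.)
D + x = 4423534/245 + 341677823/913051980 = 807800037672791/44739547020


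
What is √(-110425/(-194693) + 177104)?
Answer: √6713213128929421/194693 ≈ 420.84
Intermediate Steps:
√(-110425/(-194693) + 177104) = √(-110425*(-1/194693) + 177104) = √(110425/194693 + 177104) = √(34481019497/194693) = √6713213128929421/194693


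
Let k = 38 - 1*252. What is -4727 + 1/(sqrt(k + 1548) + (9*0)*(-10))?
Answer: -4727 + sqrt(1334)/1334 ≈ -4727.0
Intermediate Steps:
k = -214 (k = 38 - 252 = -214)
-4727 + 1/(sqrt(k + 1548) + (9*0)*(-10)) = -4727 + 1/(sqrt(-214 + 1548) + (9*0)*(-10)) = -4727 + 1/(sqrt(1334) + 0*(-10)) = -4727 + 1/(sqrt(1334) + 0) = -4727 + 1/(sqrt(1334)) = -4727 + sqrt(1334)/1334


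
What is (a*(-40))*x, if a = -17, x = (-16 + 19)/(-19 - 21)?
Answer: -51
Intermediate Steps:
x = -3/40 (x = 3/(-40) = 3*(-1/40) = -3/40 ≈ -0.075000)
(a*(-40))*x = -17*(-40)*(-3/40) = 680*(-3/40) = -51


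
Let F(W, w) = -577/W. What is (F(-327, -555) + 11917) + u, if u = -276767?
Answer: -86605373/327 ≈ -2.6485e+5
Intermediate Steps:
(F(-327, -555) + 11917) + u = (-577/(-327) + 11917) - 276767 = (-577*(-1/327) + 11917) - 276767 = (577/327 + 11917) - 276767 = 3897436/327 - 276767 = -86605373/327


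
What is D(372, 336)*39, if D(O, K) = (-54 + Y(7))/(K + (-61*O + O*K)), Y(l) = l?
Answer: -611/34212 ≈ -0.017859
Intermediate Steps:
D(O, K) = -47/(K - 61*O + K*O) (D(O, K) = (-54 + 7)/(K + (-61*O + O*K)) = -47/(K + (-61*O + K*O)) = -47/(K - 61*O + K*O))
D(372, 336)*39 = -47/(336 - 61*372 + 336*372)*39 = -47/(336 - 22692 + 124992)*39 = -47/102636*39 = -611/34212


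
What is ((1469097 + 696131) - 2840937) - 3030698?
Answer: -3706407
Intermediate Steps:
((1469097 + 696131) - 2840937) - 3030698 = (2165228 - 2840937) - 3030698 = -675709 - 3030698 = -3706407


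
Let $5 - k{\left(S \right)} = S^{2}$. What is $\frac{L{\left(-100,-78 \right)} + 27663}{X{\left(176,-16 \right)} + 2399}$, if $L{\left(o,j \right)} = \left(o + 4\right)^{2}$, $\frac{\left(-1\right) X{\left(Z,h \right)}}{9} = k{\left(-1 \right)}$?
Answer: $\frac{36879}{2363} \approx 15.607$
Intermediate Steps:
$k{\left(S \right)} = 5 - S^{2}$
$X{\left(Z,h \right)} = -36$ ($X{\left(Z,h \right)} = - 9 \left(5 - \left(-1\right)^{2}\right) = - 9 \left(5 - 1\right) = \left(-9\right) 4 = -36$)
$L{\left(o,j \right)} = \left(4 + o\right)^{2}$
$\frac{L{\left(-100,-78 \right)} + 27663}{X{\left(176,-16 \right)} + 2399} = \frac{\left(4 - 100\right)^{2} + 27663}{-36 + 2399} = \frac{\left(-96\right)^{2} + 27663}{2363} = \left(9216 + 27663\right) \frac{1}{2363} = 36879 \cdot \frac{1}{2363} = \frac{36879}{2363}$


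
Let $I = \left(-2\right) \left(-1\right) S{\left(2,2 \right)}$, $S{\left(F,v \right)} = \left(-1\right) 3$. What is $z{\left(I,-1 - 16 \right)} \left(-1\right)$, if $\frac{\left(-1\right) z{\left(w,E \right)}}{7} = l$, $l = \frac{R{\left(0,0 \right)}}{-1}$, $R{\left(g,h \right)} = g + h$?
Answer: $0$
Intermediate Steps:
$S{\left(F,v \right)} = -3$
$I = -6$ ($I = \left(-2\right) \left(-1\right) \left(-3\right) = 2 \left(-3\right) = -6$)
$l = 0$ ($l = \frac{0 + 0}{-1} = 0 \left(-1\right) = 0$)
$z{\left(w,E \right)} = 0$ ($z{\left(w,E \right)} = \left(-7\right) 0 = 0$)
$z{\left(I,-1 - 16 \right)} \left(-1\right) = 0 \left(-1\right) = 0$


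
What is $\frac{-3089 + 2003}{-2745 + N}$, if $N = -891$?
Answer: $\frac{181}{606} \approx 0.29868$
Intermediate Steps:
$\frac{-3089 + 2003}{-2745 + N} = \frac{-3089 + 2003}{-2745 - 891} = - \frac{1086}{-3636} = \left(-1086\right) \left(- \frac{1}{3636}\right) = \frac{181}{606}$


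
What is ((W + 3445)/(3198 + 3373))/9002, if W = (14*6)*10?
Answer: 4285/59152142 ≈ 7.2440e-5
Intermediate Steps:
W = 840 (W = 84*10 = 840)
((W + 3445)/(3198 + 3373))/9002 = ((840 + 3445)/(3198 + 3373))/9002 = (4285/6571)*(1/9002) = 4285/59152142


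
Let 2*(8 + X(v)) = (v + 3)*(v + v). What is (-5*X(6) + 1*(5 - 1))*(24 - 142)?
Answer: 26668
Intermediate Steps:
X(v) = -8 + v*(3 + v) (X(v) = -8 + ((v + 3)*(v + v))/2 = -8 + ((3 + v)*(2*v))/2 = -8 + (2*v*(3 + v))/2 = -8 + v*(3 + v))
(-5*X(6) + 1*(5 - 1))*(24 - 142) = (-5*(-8 + 6² + 3*6) + 1*(5 - 1))*(24 - 142) = (-5*(-8 + 36 + 18) + 1*4)*(-118) = (-5*46 + 4)*(-118) = (-230 + 4)*(-118) = -226*(-118) = 26668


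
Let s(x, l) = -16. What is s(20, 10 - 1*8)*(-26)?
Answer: 416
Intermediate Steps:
s(20, 10 - 1*8)*(-26) = -16*(-26) = 416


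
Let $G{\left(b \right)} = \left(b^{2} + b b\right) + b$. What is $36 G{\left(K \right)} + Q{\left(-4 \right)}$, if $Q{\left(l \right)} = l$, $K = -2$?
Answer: $212$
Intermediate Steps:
$G{\left(b \right)} = b + 2 b^{2}$ ($G{\left(b \right)} = \left(b^{2} + b^{2}\right) + b = 2 b^{2} + b = b + 2 b^{2}$)
$36 G{\left(K \right)} + Q{\left(-4 \right)} = 36 \left(- 2 \left(1 + 2 \left(-2\right)\right)\right) - 4 = 36 \left(- 2 \left(1 - 4\right)\right) - 4 = 36 \left(\left(-2\right) \left(-3\right)\right) - 4 = 36 \cdot 6 - 4 = 216 - 4 = 212$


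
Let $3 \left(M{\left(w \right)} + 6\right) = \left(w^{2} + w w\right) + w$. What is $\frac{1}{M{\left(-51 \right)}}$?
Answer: $\frac{1}{1711} \approx 0.00058445$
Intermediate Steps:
$M{\left(w \right)} = -6 + \frac{w}{3} + \frac{2 w^{2}}{3}$ ($M{\left(w \right)} = -6 + \frac{\left(w^{2} + w w\right) + w}{3} = -6 + \frac{\left(w^{2} + w^{2}\right) + w}{3} = -6 + \frac{2 w^{2} + w}{3} = -6 + \frac{w + 2 w^{2}}{3} = -6 + \left(\frac{w}{3} + \frac{2 w^{2}}{3}\right) = -6 + \frac{w}{3} + \frac{2 w^{2}}{3}$)
$\frac{1}{M{\left(-51 \right)}} = \frac{1}{-6 + \frac{1}{3} \left(-51\right) + \frac{2 \left(-51\right)^{2}}{3}} = \frac{1}{-6 - 17 + \frac{2}{3} \cdot 2601} = \frac{1}{-6 - 17 + 1734} = \frac{1}{1711}$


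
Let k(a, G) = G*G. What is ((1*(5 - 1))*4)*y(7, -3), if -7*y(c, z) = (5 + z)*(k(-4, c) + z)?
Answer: -1472/7 ≈ -210.29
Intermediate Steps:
k(a, G) = G²
y(c, z) = -(5 + z)*(z + c²)/7 (y(c, z) = -(5 + z)*(c² + z)/7 = -(5 + z)*(z + c²)/7)
((1*(5 - 1))*4)*y(7, -3) = ((1*(5 - 1))*4)*(-5/7*(-3) - 5/7*7² - ⅐*(-3)² - ⅐*(-3)*7²) = ((1*4)*4)*(15/7 - 5/7*49 - ⅐*9 - ⅐*(-3)*49) = (4*4)*(15/7 - 35 - 9/7 + 21) = 16*(-92/7) = -1472/7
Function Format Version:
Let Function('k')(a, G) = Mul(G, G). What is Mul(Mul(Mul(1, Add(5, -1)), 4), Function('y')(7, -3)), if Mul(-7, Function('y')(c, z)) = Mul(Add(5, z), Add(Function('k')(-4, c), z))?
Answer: Rational(-1472, 7) ≈ -210.29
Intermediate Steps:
Function('k')(a, G) = Pow(G, 2)
Function('y')(c, z) = Mul(Rational(-1, 7), Add(5, z), Add(z, Pow(c, 2))) (Function('y')(c, z) = Mul(Rational(-1, 7), Mul(Add(5, z), Add(Pow(c, 2), z))) = Mul(Rational(-1, 7), Mul(Add(5, z), Add(z, Pow(c, 2)))) = Mul(Rational(-1, 7), Add(5, z), Add(z, Pow(c, 2))))
Mul(Mul(Mul(1, Add(5, -1)), 4), Function('y')(7, -3)) = Mul(Mul(Mul(1, Add(5, -1)), 4), Add(Mul(Rational(-5, 7), -3), Mul(Rational(-5, 7), Pow(7, 2)), Mul(Rational(-1, 7), Pow(-3, 2)), Mul(Rational(-1, 7), -3, Pow(7, 2)))) = Mul(Mul(Mul(1, 4), 4), Add(Rational(15, 7), Mul(Rational(-5, 7), 49), Mul(Rational(-1, 7), 9), Mul(Rational(-1, 7), -3, 49))) = Mul(Mul(4, 4), Add(Rational(15, 7), -35, Rational(-9, 7), 21)) = Mul(16, Rational(-92, 7)) = Rational(-1472, 7)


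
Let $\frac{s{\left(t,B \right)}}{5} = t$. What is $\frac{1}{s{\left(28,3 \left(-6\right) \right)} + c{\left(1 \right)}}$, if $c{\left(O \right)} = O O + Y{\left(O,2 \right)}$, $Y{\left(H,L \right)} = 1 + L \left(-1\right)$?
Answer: $\frac{1}{140} \approx 0.0071429$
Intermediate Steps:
$Y{\left(H,L \right)} = 1 - L$
$s{\left(t,B \right)} = 5 t$
$c{\left(O \right)} = -1 + O^{2}$ ($c{\left(O \right)} = O O + \left(1 - 2\right) = O^{2} + \left(1 - 2\right) = O^{2} - 1 = -1 + O^{2}$)
$\frac{1}{s{\left(28,3 \left(-6\right) \right)} + c{\left(1 \right)}} = \frac{1}{5 \cdot 28 - \left(1 - 1^{2}\right)} = \frac{1}{140 + \left(-1 + 1\right)} = \frac{1}{140 + 0} = \frac{1}{140}$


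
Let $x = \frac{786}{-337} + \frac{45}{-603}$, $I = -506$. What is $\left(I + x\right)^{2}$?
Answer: $\frac{131774810621041}{509811241} \approx 2.5848 \cdot 10^{5}$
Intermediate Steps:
$x = - \frac{54347}{22579}$ ($x = 786 \left(- \frac{1}{337}\right) + 45 \left(- \frac{1}{603}\right) = - \frac{786}{337} - \frac{5}{67} = - \frac{54347}{22579} \approx -2.407$)
$\left(I + x\right)^{2} = \left(-506 - \frac{54347}{22579}\right)^{2} = \left(- \frac{11479321}{22579}\right)^{2} = \frac{131774810621041}{509811241}$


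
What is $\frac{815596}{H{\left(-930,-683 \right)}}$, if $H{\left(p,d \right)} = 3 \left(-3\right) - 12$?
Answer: $- \frac{815596}{21} \approx -38838.0$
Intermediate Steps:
$H{\left(p,d \right)} = -21$ ($H{\left(p,d \right)} = -9 - 12 = -21$)
$\frac{815596}{H{\left(-930,-683 \right)}} = \frac{815596}{-21} = 815596 \left(- \frac{1}{21}\right) = - \frac{815596}{21}$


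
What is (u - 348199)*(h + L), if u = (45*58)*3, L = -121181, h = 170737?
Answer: -16867326164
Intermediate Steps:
u = 7830 (u = 2610*3 = 7830)
(u - 348199)*(h + L) = (7830 - 348199)*(170737 - 121181) = -340369*49556 = -16867326164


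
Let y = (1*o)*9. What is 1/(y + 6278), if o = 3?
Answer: 1/6305 ≈ 0.00015860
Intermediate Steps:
y = 27 (y = (1*3)*9 = 3*9 = 27)
1/(y + 6278) = 1/(27 + 6278) = 1/6305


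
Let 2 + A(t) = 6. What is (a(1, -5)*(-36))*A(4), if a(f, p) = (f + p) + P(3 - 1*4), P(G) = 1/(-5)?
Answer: 3024/5 ≈ 604.80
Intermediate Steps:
A(t) = 4 (A(t) = -2 + 6 = 4)
P(G) = -⅕
a(f, p) = -⅕ + f + p (a(f, p) = (f + p) - ⅕ = -⅕ + f + p)
(a(1, -5)*(-36))*A(4) = ((-⅕ + 1 - 5)*(-36))*4 = -21/5*(-36)*4 = (756/5)*4 = 3024/5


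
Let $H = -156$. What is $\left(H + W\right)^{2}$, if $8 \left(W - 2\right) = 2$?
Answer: $\frac{378225}{16} \approx 23639.0$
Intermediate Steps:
$W = \frac{9}{4}$ ($W = 2 + \frac{1}{8} \cdot 2 = 2 + \frac{1}{4} = \frac{9}{4} \approx 2.25$)
$\left(H + W\right)^{2} = \left(-156 + \frac{9}{4}\right)^{2} = \left(- \frac{615}{4}\right)^{2} = \frac{378225}{16}$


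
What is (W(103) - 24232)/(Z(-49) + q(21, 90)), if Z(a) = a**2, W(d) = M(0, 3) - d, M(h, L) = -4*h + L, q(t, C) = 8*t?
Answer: -3476/367 ≈ -9.4714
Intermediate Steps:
M(h, L) = L - 4*h
W(d) = 3 - d (W(d) = (3 - 4*0) - d = (3 + 0) - d = 3 - d)
(W(103) - 24232)/(Z(-49) + q(21, 90)) = ((3 - 1*103) - 24232)/((-49)**2 + 8*21) = ((3 - 103) - 24232)/(2401 + 168) = (-100 - 24232)/2569 = -24332*1/2569 = -3476/367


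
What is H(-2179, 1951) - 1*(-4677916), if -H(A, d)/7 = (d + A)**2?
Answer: 4314028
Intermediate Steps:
H(A, d) = -7*(A + d)**2 (H(A, d) = -7*(d + A)**2 = -7*(A + d)**2)
H(-2179, 1951) - 1*(-4677916) = -7*(-2179 + 1951)**2 - 1*(-4677916) = -7*(-228)**2 + 4677916 = -7*51984 + 4677916 = -363888 + 4677916 = 4314028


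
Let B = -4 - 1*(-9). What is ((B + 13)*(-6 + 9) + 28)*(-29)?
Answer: -2378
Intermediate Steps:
B = 5 (B = -4 + 9 = 5)
((B + 13)*(-6 + 9) + 28)*(-29) = ((5 + 13)*(-6 + 9) + 28)*(-29) = (18*3 + 28)*(-29) = (54 + 28)*(-29) = 82*(-29) = -2378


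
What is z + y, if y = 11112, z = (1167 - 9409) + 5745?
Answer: 8615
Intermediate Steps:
z = -2497 (z = -8242 + 5745 = -2497)
z + y = -2497 + 11112 = 8615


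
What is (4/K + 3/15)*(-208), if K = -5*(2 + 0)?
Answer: 208/5 ≈ 41.600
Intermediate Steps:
K = -10 (K = -5*2 = -10)
(4/K + 3/15)*(-208) = (4/(-10) + 3/15)*(-208) = (4*(-⅒) + 3*(1/15))*(-208) = (-⅖ + ⅕)*(-208) = -⅕*(-208) = 208/5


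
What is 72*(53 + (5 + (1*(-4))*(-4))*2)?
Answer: 6840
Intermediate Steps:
72*(53 + (5 + (1*(-4))*(-4))*2) = 72*(53 + (5 - 4*(-4))*2) = 72*(53 + (5 + 16)*2) = 72*(53 + 21*2) = 72*(53 + 42) = 72*95 = 6840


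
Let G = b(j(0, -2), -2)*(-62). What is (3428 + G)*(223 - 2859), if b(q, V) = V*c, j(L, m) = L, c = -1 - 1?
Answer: -8382480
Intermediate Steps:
c = -2
b(q, V) = -2*V (b(q, V) = V*(-2) = -2*V)
G = -248 (G = -2*(-2)*(-62) = 4*(-62) = -248)
(3428 + G)*(223 - 2859) = (3428 - 248)*(223 - 2859) = 3180*(-2636) = -8382480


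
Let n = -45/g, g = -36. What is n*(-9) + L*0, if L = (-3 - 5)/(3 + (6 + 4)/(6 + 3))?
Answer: -45/4 ≈ -11.250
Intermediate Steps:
L = -72/37 (L = -8/(3 + 10/9) = -8/37/9 = -8*9/37 = -72/37 ≈ -1.9459)
n = 5/4 (n = -45/(-36) = -45*(-1/36) = 5/4 ≈ 1.2500)
n*(-9) + L*0 = (5/4)*(-9) - 72/37*0 = -45/4 + 0 = -45/4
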